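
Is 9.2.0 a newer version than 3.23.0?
Yes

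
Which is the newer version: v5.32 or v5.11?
v5.32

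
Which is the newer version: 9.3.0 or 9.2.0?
9.3.0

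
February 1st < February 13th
True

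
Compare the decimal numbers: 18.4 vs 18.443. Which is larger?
18.443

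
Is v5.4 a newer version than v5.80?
No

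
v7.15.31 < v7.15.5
False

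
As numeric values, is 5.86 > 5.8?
True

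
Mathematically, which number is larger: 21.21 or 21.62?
21.62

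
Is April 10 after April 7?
Yes. Day 10 comes after day 7 in April — this is a date comparison, not a decimal one (the decimal 4.10 would be smaller than 4.7).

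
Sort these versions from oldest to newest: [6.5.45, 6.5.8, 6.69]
[6.5.8, 6.5.45, 6.69]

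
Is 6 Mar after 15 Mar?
No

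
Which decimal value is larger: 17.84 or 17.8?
17.84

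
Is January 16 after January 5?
Yes. Day 16 comes after day 5 in January — this is a date comparison, not a decimal one (the decimal 1.16 would be smaller than 1.5).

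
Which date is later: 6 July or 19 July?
19 July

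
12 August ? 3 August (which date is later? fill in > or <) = >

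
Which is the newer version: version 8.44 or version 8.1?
version 8.44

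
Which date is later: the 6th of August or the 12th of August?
the 12th of August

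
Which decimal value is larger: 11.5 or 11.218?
11.5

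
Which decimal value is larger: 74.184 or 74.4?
74.4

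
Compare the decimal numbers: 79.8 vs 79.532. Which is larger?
79.8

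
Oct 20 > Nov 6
False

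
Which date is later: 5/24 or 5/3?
5/24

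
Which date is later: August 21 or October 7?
October 7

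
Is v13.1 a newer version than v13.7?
No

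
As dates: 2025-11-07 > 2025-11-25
False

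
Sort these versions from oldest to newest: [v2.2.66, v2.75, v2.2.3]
[v2.2.3, v2.2.66, v2.75]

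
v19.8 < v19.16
True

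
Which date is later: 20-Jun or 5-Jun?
20-Jun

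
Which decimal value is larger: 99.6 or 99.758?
99.758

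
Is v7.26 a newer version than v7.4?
Yes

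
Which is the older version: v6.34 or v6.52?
v6.34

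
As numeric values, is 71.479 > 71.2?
True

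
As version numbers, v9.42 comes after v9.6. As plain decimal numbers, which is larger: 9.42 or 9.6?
9.6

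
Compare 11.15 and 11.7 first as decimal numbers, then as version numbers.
As decimals: 11.15 < 11.7. As versions: v11.15 > v11.7 (minor version 15 > 7).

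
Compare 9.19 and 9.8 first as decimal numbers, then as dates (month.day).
As decimals: 9.19 < 9.8. As dates: 9/19 is later than 9/8 (day 19 > day 8).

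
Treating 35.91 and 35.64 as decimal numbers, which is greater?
35.91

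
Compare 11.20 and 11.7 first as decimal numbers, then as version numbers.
As decimals: 11.20 < 11.7. As versions: v11.20 > v11.7 (minor version 20 > 7).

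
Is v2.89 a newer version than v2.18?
Yes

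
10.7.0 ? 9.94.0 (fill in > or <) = >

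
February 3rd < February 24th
True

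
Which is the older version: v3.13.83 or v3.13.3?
v3.13.3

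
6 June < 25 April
False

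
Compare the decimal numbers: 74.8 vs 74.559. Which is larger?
74.8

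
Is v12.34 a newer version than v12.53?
No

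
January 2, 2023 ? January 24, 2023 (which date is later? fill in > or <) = <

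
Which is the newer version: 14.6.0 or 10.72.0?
14.6.0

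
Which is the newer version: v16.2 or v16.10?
v16.10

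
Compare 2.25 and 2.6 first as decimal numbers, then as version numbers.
As decimals: 2.25 < 2.6. As versions: v2.25 > v2.6 (minor version 25 > 6).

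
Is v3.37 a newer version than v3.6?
Yes. Version numbers are compared segment by segment as integers, not as decimals: minor version 37 > 6, so v3.37 > v3.6 (even though the decimal 3.37 < 3.6).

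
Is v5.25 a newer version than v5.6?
Yes. Version numbers are compared segment by segment as integers, not as decimals: minor version 25 > 6, so v5.25 > v5.6 (even though the decimal 5.25 < 5.6).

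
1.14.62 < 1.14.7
False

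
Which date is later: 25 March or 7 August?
7 August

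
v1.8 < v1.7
False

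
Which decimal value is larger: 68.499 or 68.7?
68.7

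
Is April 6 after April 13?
No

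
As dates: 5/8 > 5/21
False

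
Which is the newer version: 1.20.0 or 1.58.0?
1.58.0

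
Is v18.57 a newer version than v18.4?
Yes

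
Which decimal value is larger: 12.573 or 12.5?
12.573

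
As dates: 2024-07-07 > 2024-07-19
False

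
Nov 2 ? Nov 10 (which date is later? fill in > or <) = <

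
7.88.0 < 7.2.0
False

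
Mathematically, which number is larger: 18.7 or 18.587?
18.7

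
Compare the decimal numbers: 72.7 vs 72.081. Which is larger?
72.7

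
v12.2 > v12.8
False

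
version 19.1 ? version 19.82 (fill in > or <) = <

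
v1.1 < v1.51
True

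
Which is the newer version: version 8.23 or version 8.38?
version 8.38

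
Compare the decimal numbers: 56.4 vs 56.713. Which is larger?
56.713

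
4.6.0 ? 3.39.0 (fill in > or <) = >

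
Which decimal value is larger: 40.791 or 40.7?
40.791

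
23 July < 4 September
True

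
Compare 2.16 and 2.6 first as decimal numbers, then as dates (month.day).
As decimals: 2.16 < 2.6. As dates: 2/16 is later than 2/6 (day 16 > day 6).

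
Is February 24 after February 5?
Yes. Day 24 comes after day 5 in February — this is a date comparison, not a decimal one (the decimal 2.24 would be smaller than 2.5).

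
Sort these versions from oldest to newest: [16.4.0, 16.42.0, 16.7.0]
[16.4.0, 16.7.0, 16.42.0]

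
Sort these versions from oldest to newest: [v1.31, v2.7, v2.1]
[v1.31, v2.1, v2.7]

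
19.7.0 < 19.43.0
True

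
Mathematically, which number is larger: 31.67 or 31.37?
31.67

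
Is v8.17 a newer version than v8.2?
Yes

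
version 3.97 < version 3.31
False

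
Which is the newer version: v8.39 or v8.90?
v8.90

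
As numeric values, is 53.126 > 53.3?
False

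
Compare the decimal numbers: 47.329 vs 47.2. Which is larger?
47.329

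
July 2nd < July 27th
True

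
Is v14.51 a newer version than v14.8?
Yes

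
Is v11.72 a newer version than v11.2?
Yes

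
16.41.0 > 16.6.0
True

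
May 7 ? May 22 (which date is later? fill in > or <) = <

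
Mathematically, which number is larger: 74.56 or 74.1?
74.56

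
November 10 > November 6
True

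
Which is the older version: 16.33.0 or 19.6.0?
16.33.0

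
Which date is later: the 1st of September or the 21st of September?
the 21st of September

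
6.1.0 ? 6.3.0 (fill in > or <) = <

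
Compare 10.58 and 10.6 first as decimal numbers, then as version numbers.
As decimals: 10.58 < 10.6. As versions: v10.58 > v10.6 (minor version 58 > 6).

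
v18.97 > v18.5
True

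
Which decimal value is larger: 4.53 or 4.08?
4.53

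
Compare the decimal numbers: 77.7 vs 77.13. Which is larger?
77.7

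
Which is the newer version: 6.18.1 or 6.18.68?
6.18.68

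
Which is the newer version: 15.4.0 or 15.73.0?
15.73.0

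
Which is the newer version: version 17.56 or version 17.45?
version 17.56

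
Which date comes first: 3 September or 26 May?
26 May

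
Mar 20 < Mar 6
False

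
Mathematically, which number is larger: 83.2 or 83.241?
83.241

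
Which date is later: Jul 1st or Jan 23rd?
Jul 1st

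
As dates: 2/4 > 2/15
False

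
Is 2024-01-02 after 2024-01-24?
No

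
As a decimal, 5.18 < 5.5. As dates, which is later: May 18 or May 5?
May 18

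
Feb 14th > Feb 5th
True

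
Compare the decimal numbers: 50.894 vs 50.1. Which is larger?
50.894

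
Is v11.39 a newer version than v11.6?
Yes. Version numbers are compared segment by segment as integers, not as decimals: minor version 39 > 6, so v11.39 > v11.6 (even though the decimal 11.39 < 11.6).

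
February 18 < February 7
False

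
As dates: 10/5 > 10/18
False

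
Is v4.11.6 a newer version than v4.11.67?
No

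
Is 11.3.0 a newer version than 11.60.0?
No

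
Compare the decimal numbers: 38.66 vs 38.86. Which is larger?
38.86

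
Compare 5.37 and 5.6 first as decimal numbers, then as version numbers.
As decimals: 5.37 < 5.6. As versions: v5.37 > v5.6 (minor version 37 > 6).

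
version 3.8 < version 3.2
False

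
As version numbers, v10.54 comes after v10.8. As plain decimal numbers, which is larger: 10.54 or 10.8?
10.8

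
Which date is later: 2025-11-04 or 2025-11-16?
2025-11-16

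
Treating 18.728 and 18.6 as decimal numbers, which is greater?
18.728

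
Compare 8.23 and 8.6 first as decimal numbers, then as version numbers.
As decimals: 8.23 < 8.6. As versions: v8.23 > v8.6 (minor version 23 > 6).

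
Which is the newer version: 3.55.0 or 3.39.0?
3.55.0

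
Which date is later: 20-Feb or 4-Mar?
4-Mar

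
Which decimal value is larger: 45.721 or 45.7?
45.721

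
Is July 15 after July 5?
Yes. Day 15 comes after day 5 in July — this is a date comparison, not a decimal one (the decimal 7.15 would be smaller than 7.5).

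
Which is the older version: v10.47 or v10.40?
v10.40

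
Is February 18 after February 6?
Yes. Day 18 comes after day 6 in February — this is a date comparison, not a decimal one (the decimal 2.18 would be smaller than 2.6).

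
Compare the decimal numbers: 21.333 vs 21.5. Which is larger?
21.5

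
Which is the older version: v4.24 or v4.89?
v4.24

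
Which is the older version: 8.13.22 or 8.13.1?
8.13.1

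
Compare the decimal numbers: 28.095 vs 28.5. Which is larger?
28.5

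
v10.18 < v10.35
True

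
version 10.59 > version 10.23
True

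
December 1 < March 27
False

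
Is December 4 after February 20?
Yes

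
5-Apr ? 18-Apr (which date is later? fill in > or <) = <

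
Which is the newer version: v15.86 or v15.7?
v15.86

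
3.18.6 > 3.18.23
False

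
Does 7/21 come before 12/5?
Yes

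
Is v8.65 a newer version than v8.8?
Yes. Version numbers are compared segment by segment as integers, not as decimals: minor version 65 > 8, so v8.65 > v8.8 (even though the decimal 8.65 < 8.8).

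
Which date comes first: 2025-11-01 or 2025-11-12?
2025-11-01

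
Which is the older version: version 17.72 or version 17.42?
version 17.42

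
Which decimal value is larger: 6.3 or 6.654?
6.654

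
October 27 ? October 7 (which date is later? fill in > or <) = >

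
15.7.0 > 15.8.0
False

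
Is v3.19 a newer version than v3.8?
Yes. Version numbers are compared segment by segment as integers, not as decimals: minor version 19 > 8, so v3.19 > v3.8 (even though the decimal 3.19 < 3.8).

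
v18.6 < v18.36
True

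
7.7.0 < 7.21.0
True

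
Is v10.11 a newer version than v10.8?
Yes. Version numbers are compared segment by segment as integers, not as decimals: minor version 11 > 8, so v10.11 > v10.8 (even though the decimal 10.11 < 10.8).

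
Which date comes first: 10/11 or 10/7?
10/7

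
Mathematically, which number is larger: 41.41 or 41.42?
41.42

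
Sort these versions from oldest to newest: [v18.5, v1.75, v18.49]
[v1.75, v18.5, v18.49]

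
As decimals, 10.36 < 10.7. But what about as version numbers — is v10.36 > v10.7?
True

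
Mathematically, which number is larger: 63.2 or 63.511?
63.511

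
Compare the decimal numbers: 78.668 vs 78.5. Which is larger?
78.668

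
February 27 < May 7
True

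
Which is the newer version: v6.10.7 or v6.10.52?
v6.10.52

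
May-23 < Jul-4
True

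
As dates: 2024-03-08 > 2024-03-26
False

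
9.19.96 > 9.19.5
True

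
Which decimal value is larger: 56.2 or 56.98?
56.98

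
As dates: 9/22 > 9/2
True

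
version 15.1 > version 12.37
True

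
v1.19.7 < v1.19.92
True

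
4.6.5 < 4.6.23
True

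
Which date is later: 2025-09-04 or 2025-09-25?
2025-09-25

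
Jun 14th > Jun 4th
True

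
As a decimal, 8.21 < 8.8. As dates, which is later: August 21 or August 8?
August 21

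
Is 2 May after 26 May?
No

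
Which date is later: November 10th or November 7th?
November 10th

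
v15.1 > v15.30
False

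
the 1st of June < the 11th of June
True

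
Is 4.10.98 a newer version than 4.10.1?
Yes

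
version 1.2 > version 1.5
False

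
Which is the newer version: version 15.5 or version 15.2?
version 15.5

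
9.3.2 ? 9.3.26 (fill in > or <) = <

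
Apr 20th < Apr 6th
False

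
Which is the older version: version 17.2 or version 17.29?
version 17.2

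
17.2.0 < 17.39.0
True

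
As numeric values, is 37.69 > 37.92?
False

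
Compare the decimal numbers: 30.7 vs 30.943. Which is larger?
30.943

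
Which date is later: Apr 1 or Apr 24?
Apr 24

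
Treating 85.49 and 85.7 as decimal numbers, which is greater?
85.7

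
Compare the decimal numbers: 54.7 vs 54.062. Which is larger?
54.7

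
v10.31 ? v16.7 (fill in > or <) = <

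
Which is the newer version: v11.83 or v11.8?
v11.83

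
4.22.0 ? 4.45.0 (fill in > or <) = <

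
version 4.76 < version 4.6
False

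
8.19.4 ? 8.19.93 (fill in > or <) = <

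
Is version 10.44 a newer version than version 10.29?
Yes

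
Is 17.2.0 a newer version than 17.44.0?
No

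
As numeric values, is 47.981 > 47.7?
True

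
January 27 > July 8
False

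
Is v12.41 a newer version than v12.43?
No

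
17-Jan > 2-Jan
True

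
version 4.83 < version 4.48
False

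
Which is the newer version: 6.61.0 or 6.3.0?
6.61.0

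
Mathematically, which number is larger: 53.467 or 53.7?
53.7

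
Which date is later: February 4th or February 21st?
February 21st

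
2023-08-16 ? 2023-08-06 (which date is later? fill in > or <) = >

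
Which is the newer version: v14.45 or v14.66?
v14.66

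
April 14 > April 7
True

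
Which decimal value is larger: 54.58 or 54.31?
54.58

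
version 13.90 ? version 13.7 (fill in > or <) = >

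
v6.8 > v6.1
True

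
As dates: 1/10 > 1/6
True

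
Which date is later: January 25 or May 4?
May 4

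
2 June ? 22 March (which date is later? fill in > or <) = >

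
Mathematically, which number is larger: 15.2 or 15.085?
15.2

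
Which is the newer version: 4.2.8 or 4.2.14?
4.2.14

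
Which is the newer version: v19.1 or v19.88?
v19.88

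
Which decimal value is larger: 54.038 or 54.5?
54.5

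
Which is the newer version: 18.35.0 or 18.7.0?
18.35.0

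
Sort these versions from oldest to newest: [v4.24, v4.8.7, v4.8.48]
[v4.8.7, v4.8.48, v4.24]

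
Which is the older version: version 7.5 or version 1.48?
version 1.48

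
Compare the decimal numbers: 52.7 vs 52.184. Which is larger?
52.7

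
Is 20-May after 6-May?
Yes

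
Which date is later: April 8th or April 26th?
April 26th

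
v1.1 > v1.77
False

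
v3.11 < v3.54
True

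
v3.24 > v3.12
True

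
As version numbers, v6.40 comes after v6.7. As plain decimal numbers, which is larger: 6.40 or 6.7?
6.7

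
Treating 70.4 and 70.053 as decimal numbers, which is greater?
70.4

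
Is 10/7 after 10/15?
No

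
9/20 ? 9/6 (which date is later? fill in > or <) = >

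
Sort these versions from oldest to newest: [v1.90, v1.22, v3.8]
[v1.22, v1.90, v3.8]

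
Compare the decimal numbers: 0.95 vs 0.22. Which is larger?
0.95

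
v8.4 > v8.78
False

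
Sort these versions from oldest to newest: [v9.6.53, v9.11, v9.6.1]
[v9.6.1, v9.6.53, v9.11]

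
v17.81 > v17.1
True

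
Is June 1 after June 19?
No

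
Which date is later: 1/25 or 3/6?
3/6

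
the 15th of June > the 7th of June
True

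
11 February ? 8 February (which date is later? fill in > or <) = >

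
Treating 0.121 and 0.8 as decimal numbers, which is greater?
0.8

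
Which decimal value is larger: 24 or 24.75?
24.75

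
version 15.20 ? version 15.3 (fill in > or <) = >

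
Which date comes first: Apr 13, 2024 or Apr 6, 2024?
Apr 6, 2024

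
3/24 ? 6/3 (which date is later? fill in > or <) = <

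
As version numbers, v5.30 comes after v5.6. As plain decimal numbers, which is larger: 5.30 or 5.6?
5.6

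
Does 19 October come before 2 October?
No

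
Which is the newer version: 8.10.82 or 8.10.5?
8.10.82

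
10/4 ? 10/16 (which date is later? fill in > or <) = <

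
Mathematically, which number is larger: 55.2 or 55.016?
55.2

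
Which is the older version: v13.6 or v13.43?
v13.6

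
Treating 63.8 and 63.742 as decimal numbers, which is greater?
63.8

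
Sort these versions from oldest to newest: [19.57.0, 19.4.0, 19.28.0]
[19.4.0, 19.28.0, 19.57.0]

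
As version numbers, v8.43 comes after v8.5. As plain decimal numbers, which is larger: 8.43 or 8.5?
8.5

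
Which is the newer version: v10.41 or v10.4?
v10.41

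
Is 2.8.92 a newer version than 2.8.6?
Yes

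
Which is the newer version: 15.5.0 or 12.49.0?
15.5.0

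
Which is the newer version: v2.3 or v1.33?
v2.3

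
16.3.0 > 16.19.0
False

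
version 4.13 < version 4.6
False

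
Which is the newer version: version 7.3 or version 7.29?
version 7.29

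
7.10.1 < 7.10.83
True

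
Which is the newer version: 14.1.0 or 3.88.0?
14.1.0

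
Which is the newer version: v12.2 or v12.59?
v12.59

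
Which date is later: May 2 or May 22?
May 22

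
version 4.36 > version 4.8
True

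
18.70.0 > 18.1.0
True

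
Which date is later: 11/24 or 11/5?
11/24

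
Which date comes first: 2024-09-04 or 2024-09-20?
2024-09-04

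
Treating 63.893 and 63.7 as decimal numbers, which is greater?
63.893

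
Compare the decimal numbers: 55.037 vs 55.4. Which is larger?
55.4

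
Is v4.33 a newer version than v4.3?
Yes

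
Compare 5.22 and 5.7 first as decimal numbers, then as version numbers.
As decimals: 5.22 < 5.7. As versions: v5.22 > v5.7 (minor version 22 > 7).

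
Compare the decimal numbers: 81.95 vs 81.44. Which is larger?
81.95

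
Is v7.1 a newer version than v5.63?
Yes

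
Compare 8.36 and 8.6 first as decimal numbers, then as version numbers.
As decimals: 8.36 < 8.6. As versions: v8.36 > v8.6 (minor version 36 > 6).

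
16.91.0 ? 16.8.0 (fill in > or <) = >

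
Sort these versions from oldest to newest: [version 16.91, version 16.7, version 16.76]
[version 16.7, version 16.76, version 16.91]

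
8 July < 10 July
True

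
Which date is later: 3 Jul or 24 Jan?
3 Jul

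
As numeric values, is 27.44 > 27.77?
False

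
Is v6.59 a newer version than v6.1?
Yes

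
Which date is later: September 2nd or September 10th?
September 10th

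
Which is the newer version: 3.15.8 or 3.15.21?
3.15.21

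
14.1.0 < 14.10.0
True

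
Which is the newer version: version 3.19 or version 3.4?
version 3.19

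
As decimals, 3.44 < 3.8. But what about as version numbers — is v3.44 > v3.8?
True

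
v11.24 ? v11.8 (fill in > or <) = >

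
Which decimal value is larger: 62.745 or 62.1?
62.745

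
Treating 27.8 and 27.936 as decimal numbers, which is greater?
27.936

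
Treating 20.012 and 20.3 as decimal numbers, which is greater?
20.3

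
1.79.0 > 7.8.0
False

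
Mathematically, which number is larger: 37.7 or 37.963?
37.963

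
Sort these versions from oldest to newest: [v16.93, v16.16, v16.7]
[v16.7, v16.16, v16.93]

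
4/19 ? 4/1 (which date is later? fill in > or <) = >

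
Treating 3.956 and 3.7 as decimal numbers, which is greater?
3.956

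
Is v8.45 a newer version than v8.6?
Yes. Version numbers are compared segment by segment as integers, not as decimals: minor version 45 > 6, so v8.45 > v8.6 (even though the decimal 8.45 < 8.6).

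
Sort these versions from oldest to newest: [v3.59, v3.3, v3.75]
[v3.3, v3.59, v3.75]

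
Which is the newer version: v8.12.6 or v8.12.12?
v8.12.12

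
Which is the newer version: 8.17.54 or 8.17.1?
8.17.54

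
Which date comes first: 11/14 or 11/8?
11/8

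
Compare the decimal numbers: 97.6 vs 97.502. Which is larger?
97.6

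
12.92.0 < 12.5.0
False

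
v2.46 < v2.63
True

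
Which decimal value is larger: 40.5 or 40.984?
40.984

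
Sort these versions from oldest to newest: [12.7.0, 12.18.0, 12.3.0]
[12.3.0, 12.7.0, 12.18.0]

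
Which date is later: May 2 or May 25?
May 25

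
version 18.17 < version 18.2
False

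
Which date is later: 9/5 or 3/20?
9/5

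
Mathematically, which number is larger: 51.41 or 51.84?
51.84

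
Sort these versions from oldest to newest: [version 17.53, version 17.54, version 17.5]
[version 17.5, version 17.53, version 17.54]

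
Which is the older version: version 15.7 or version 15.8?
version 15.7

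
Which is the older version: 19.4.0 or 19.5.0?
19.4.0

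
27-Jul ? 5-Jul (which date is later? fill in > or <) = >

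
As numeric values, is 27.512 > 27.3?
True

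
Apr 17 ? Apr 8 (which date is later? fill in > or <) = >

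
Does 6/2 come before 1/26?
No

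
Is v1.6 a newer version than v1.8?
No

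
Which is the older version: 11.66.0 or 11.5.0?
11.5.0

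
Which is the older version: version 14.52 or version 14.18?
version 14.18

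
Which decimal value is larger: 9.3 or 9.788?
9.788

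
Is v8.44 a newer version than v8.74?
No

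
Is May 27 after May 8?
Yes. Day 27 comes after day 8 in May — this is a date comparison, not a decimal one (the decimal 5.27 would be smaller than 5.8).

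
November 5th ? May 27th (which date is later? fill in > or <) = >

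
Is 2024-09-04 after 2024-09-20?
No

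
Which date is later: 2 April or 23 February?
2 April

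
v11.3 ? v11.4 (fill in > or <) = <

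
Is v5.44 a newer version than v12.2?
No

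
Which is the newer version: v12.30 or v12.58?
v12.58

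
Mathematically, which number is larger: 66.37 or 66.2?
66.37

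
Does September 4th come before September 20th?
Yes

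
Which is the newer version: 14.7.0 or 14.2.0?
14.7.0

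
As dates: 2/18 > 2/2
True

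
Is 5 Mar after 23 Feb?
Yes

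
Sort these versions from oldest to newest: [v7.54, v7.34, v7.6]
[v7.6, v7.34, v7.54]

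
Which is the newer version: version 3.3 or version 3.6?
version 3.6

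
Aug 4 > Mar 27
True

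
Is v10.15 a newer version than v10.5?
Yes. Version numbers are compared segment by segment as integers, not as decimals: minor version 15 > 5, so v10.15 > v10.5 (even though the decimal 10.15 < 10.5).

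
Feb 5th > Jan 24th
True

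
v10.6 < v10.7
True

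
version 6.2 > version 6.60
False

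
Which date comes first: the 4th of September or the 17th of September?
the 4th of September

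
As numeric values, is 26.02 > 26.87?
False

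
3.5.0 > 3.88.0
False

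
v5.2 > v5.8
False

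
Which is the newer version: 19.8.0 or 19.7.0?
19.8.0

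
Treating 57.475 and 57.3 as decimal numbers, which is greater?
57.475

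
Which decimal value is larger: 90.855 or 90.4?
90.855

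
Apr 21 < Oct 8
True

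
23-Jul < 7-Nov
True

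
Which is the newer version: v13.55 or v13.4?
v13.55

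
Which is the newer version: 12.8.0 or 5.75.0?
12.8.0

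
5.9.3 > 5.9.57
False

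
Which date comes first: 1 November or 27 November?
1 November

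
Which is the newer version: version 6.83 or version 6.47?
version 6.83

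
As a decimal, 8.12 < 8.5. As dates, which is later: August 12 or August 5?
August 12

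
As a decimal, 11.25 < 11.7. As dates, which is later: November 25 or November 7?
November 25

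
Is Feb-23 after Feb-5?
Yes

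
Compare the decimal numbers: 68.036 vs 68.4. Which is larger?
68.4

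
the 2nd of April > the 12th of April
False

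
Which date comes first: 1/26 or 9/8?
1/26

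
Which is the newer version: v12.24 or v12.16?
v12.24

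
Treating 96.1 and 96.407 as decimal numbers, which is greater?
96.407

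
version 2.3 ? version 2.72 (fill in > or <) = <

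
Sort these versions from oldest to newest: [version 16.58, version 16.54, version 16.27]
[version 16.27, version 16.54, version 16.58]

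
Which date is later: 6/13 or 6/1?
6/13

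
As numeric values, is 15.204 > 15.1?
True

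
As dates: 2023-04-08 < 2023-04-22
True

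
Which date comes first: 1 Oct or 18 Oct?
1 Oct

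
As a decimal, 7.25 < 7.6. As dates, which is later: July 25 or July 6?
July 25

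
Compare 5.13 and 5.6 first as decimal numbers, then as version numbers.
As decimals: 5.13 < 5.6. As versions: v5.13 > v5.6 (minor version 13 > 6).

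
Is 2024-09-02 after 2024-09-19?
No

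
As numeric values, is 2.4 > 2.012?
True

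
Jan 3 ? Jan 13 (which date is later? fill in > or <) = <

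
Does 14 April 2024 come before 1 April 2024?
No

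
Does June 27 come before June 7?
No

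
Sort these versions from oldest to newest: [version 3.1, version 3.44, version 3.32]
[version 3.1, version 3.32, version 3.44]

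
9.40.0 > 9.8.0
True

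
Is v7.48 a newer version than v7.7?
Yes. Version numbers are compared segment by segment as integers, not as decimals: minor version 48 > 7, so v7.48 > v7.7 (even though the decimal 7.48 < 7.7).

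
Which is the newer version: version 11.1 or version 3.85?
version 11.1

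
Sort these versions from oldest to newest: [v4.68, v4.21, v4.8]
[v4.8, v4.21, v4.68]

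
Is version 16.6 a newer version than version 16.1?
Yes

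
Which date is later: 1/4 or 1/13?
1/13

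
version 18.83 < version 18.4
False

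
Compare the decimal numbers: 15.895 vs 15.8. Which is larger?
15.895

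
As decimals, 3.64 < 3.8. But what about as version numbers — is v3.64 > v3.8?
True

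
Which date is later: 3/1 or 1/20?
3/1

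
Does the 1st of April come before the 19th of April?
Yes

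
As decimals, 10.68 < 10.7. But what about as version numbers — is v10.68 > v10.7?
True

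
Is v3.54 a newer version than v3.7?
Yes. Version numbers are compared segment by segment as integers, not as decimals: minor version 54 > 7, so v3.54 > v3.7 (even though the decimal 3.54 < 3.7).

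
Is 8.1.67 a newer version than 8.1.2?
Yes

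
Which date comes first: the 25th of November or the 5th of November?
the 5th of November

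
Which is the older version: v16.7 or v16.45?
v16.7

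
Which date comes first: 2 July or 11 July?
2 July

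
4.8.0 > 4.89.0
False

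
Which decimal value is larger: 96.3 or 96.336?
96.336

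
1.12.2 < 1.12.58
True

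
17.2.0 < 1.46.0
False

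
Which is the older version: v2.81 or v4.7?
v2.81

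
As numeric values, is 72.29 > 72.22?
True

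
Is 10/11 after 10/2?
Yes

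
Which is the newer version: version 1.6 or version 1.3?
version 1.6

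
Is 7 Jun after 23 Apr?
Yes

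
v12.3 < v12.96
True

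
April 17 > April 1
True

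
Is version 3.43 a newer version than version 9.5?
No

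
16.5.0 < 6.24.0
False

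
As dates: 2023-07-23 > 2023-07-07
True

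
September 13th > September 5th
True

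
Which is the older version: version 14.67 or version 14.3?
version 14.3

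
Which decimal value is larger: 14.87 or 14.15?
14.87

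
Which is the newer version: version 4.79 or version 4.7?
version 4.79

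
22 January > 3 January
True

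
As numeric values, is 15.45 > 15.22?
True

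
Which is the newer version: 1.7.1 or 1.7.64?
1.7.64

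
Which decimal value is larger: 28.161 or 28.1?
28.161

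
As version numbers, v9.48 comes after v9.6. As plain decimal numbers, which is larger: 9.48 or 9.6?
9.6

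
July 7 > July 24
False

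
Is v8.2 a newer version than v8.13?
No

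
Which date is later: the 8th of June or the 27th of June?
the 27th of June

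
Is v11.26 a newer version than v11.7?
Yes. Version numbers are compared segment by segment as integers, not as decimals: minor version 26 > 7, so v11.26 > v11.7 (even though the decimal 11.26 < 11.7).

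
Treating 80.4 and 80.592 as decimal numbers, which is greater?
80.592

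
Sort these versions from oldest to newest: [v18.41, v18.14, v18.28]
[v18.14, v18.28, v18.41]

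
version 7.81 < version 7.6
False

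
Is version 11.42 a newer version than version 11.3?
Yes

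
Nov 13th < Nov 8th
False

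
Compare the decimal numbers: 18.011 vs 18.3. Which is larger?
18.3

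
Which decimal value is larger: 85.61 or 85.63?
85.63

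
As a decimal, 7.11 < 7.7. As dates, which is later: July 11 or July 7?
July 11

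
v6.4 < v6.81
True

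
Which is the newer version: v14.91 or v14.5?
v14.91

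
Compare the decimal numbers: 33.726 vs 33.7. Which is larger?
33.726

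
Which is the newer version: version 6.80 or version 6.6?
version 6.80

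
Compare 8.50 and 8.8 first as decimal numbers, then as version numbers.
As decimals: 8.50 < 8.8. As versions: v8.50 > v8.8 (minor version 50 > 8).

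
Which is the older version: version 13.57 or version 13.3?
version 13.3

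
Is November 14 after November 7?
Yes. Day 14 comes after day 7 in November — this is a date comparison, not a decimal one (the decimal 11.14 would be smaller than 11.7).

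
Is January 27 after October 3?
No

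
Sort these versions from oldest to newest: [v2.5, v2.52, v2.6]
[v2.5, v2.6, v2.52]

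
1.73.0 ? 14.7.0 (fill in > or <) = <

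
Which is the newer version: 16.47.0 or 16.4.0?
16.47.0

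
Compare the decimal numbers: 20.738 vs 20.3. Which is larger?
20.738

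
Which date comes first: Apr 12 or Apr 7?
Apr 7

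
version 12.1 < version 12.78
True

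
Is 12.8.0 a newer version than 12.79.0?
No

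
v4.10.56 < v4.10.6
False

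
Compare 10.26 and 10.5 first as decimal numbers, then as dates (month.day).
As decimals: 10.26 < 10.5. As dates: 10/26 is later than 10/5 (day 26 > day 5).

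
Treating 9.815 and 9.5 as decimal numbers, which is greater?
9.815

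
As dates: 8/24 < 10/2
True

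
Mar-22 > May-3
False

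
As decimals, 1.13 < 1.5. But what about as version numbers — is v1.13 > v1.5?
True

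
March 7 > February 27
True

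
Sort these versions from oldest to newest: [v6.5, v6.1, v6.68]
[v6.1, v6.5, v6.68]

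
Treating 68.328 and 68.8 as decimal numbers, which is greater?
68.8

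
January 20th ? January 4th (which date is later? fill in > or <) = >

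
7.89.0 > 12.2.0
False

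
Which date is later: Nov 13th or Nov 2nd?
Nov 13th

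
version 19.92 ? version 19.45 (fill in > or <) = >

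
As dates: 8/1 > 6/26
True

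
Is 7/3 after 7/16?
No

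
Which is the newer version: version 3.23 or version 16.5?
version 16.5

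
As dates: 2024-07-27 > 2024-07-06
True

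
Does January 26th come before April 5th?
Yes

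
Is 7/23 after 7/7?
Yes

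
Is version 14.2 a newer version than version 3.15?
Yes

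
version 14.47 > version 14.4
True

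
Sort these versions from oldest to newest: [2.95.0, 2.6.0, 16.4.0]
[2.6.0, 2.95.0, 16.4.0]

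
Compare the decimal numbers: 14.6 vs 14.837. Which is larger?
14.837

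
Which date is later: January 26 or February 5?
February 5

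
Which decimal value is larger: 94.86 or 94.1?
94.86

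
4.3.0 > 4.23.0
False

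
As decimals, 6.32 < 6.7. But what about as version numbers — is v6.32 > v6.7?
True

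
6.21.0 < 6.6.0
False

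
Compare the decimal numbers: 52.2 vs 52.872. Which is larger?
52.872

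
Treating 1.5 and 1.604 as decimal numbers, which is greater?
1.604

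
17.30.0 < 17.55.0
True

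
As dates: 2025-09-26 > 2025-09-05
True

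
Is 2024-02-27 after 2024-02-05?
Yes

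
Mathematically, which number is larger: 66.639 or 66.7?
66.7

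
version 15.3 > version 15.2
True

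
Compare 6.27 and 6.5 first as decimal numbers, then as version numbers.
As decimals: 6.27 < 6.5. As versions: v6.27 > v6.5 (minor version 27 > 5).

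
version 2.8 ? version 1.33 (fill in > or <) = >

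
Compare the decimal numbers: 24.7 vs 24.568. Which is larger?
24.7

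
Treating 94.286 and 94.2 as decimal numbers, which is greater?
94.286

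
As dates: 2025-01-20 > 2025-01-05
True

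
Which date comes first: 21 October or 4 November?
21 October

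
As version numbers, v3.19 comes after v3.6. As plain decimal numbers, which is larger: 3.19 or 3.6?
3.6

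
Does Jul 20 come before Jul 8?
No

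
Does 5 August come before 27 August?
Yes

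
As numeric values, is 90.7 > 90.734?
False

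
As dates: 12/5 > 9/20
True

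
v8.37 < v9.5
True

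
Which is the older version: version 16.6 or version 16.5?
version 16.5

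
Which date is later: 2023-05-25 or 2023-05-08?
2023-05-25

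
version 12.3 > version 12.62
False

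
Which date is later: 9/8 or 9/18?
9/18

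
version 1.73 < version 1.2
False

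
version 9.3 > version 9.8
False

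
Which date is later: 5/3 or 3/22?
5/3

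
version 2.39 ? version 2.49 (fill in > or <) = <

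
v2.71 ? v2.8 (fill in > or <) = >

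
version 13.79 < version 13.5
False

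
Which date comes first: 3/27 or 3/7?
3/7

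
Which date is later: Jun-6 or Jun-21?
Jun-21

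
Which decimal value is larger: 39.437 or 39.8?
39.8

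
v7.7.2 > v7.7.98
False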